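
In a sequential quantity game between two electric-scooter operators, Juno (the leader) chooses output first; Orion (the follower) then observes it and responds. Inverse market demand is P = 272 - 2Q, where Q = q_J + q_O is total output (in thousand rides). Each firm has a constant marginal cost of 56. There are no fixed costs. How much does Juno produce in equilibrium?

54

Solve by backward induction. Given q_J, the follower Orion maximises π_O = (272 - 2q_J - 2q_O)q_O - 56q_O.
∂π_O/∂q_O = 216 - 2q_J - 4q_O = 0 gives the reaction function q_O = (216 - 2q_J)/4.
Juno substitutes q_O(q_J) into its own profit: π_J = q_J(272 - 2q_J - (216 - 2q_J)/2) - 56q_J = (164 - q_J)q_J - 56q_J.
Leader FOC: 108 - 2q_J = 0, so q_J = 54.
Then q_O = (216 - 2·54)/4 = 27.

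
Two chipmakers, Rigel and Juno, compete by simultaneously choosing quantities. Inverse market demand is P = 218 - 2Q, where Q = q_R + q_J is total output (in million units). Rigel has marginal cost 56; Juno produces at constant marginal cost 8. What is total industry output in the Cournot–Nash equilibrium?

Rigel's profit: π_R = (218 - 2Q)q_R - (56q_R). Setting ∂π_R/∂q_R = 0: 162 - 4q_R - 2(q_J) = 0.
Juno's profit: π_J = (218 - 2Q)q_J - (8q_J). Setting ∂π_J/∂q_J = 0: 210 - 4q_J - 2(q_R) = 0.
Rearranging gives the reaction functions q_R = (162 - 2q_J)/4 and q_J = (210 - 2q_R)/4.
Substituting one into the other gives q_R = 19 and q_J = 43.
Total output Q = 19 + 43 = 62.

62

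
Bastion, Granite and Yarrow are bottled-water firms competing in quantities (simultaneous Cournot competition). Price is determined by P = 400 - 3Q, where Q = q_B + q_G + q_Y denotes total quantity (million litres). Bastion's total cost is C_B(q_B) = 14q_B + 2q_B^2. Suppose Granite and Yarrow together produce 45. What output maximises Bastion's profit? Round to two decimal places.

25.10

With rivals' combined output fixed at 45, Bastion's profit is π_B = (400 - 3·45 - 3q_B)q_B - (14q_B + 2q_B²) = (265 - 3q_B)q_B - (14q_B + 2q_B²).
∂π_B/∂q_B = 251 - 10q_B = 0, so q_B = 251/10.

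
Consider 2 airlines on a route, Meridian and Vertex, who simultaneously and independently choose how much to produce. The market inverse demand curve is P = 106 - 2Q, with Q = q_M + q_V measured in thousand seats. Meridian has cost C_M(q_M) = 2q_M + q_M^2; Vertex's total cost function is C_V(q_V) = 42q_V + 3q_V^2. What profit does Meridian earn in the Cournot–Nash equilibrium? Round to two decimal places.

795.67

Meridian's profit: π_M = (106 - 2Q)q_M - (2q_M + q_M²). Setting ∂π_M/∂q_M = 0: 104 - 6q_M - 2(q_V) = 0.
Vertex's first-order condition: 64 - 10q_V - 2(q_M) = 0.
So q_M = (104 - 2q_V)/6 and q_V = (64 - 2q_M)/10.
Solving the pair: q_M = 114/7, q_V = 22/7.
Price P = 106 - 2·(136/7) = 470/7.
Meridian's profit: (470/7)·(114/7) - 2·(114/7) - (114/7)² = 795.6735.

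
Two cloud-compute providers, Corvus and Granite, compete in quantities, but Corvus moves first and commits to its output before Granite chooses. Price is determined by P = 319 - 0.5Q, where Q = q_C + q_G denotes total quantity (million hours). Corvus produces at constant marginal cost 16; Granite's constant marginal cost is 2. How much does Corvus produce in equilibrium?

289

The follower Granite best-responds to any q_C: π_G = (319 - 0.5Q)q_G - 2q_G.
Setting the follower's marginal profit to zero, 317 - (1/2)q_C - q_G = 0, i.e. q_G = (317 - (1/2)q_C).
The leader anticipates this reaction. Substituting into P = 319 - 0.5Q gives P = 321/2 - (1/4)q_C, so π_C = (321/2 - (1/4)q_C)q_C - 16q_C.
Maximising: ∂π_C/∂q_C = 289/2 - (1/2)q_C = 0, giving q_C = 289.
Then q_G = (317 - (1/2)·289) = 345/2.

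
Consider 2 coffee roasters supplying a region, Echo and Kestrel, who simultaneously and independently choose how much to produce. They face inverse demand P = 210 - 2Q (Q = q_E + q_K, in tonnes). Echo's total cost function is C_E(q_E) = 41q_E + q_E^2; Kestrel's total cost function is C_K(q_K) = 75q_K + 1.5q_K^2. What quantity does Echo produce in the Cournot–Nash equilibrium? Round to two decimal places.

24.03

Echo's profit: π_E = (210 - 2Q)q_E - (41q_E + q_E²). Setting ∂π_E/∂q_E = 0: 169 - 6q_E - 2(q_K) = 0.
Kestrel's first-order condition: 135 - 7q_K - 2(q_E) = 0.
Rearranging gives the reaction functions q_E = (169 - 2q_K)/6 and q_K = (135 - 2q_E)/7.
Substituting one into the other gives q_E = 913/38 and q_K = 236/19.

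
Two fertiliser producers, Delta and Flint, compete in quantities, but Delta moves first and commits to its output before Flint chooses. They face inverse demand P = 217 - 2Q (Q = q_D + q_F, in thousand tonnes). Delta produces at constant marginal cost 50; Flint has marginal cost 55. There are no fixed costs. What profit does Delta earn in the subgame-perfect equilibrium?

The follower Flint best-responds to any q_D: π_F = (217 - 2Q)q_F - 55q_F.
Follower FOC: 162 - 2q_D - 4q_F = 0, so q_F(q_D) = (162 - 2q_D)/4.
Delta substitutes q_F(q_D) into its own profit: π_D = q_D(217 - 2q_D - (162 - 2q_D)/2) - 50q_D = (136 - q_D)q_D - 50q_D.
Maximising: ∂π_D/∂q_D = 86 - 2q_D = 0, giving q_D = 43.
Then q_F = (162 - 2·43)/4 = 19.
Price P = 217 - 2·62 = 93.
Delta's profit: (93 - 50)·43 = 1849.

1849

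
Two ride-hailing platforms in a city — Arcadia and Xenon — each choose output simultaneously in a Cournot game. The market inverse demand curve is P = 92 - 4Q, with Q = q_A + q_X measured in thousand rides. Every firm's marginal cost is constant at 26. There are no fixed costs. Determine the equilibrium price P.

48

Each firm earns π_i = (92 - 4Q)q_i - 26q_i.
Setting ∂π_i/∂q_i = 0 with rivals' quantities fixed: 66 - 8q_i - 4q_j = 0.
By symmetry each firm produces the same amount; substituting q_j = q_i yields q_i = 66/12 = 11/2.
Total output Q = 11, so price P = 92 - 4·11 = 48.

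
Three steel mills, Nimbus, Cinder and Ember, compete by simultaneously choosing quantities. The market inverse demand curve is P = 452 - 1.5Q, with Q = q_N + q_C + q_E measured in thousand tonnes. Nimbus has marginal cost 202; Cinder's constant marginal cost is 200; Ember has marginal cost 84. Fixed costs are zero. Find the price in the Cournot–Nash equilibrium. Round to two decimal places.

Nimbus's profit: π_N = (452 - 1.5Q)q_N - (202q_N). Setting ∂π_N/∂q_N = 0: 250 - 3q_N - (3/2)(q_C + q_E) = 0.
Cinder's profit: π_C = (452 - 1.5Q)q_C - (200q_C). Setting ∂π_C/∂q_C = 0: 252 - 3q_C - (3/2)(q_N + q_E) = 0.
Ember's profit: π_E = (452 - 1.5Q)q_E - (84q_E). Setting ∂π_E/∂q_E = 0: 368 - 3q_E - (3/2)(q_N + q_C) = 0.
Adding the 3 conditions: 870 − 3Q − 3Q = 0, i.e. Q = 145.
Back-substituting: q_N = (250 − 435/2)/(3/2) = 65/3, q_C = (252 − 435/2)/(3/2) = 23, q_E = (368 − 435/2)/(3/2) = 301/3.
Total output Q = 145, so price P = 452 - (3/2)·145 = 469/2.

234.50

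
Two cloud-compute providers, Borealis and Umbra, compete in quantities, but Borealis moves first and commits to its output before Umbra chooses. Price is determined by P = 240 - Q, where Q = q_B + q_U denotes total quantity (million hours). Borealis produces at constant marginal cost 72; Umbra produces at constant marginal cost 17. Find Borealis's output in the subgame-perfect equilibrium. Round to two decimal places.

The follower Umbra best-responds to any q_B: π_U = (240 - Q)q_U - 17q_U.
∂π_U/∂q_U = 223 - q_B - 2q_U = 0 gives the reaction function q_U = (223 - q_B)/2.
Borealis substitutes q_U(q_B) into its own profit: π_B = q_B(240 - q_B - (223 - q_B)/2) - 72q_B = (257/2 - (1/2)q_B)q_B - 72q_B.
Maximising: ∂π_B/∂q_B = 113/2 - q_B = 0, giving q_B = 113/2.
Then q_U = (223 - 113/2)/2 = 333/4.

56.50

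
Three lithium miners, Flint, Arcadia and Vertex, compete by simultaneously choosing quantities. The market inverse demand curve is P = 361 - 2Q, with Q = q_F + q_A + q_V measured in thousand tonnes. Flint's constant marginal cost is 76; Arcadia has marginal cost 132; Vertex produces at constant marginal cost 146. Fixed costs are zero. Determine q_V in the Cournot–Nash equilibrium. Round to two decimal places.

Flint's profit: π_F = (361 - 2Q)q_F - (76q_F). Setting ∂π_F/∂q_F = 0: 285 - 4q_F - 2(q_A + q_V) = 0.
Arcadia's profit: π_A = (361 - 2Q)q_A - (132q_A). Setting ∂π_A/∂q_A = 0: 229 - 4q_A - 2(q_F + q_V) = 0.
Vertex's profit: π_V = (361 - 2Q)q_V - (146q_V). Setting ∂π_V/∂q_V = 0: 215 - 4q_V - 2(q_F + q_A) = 0.
Adding the 3 first-order conditions: 729 − 8Q = 0, so Q = 729/8.
Back-substituting: q_F = (285 − 729/4)/2 = 411/8, q_A = (229 − 729/4)/2 = 187/8, q_V = (215 − 729/4)/2 = 131/8.

16.38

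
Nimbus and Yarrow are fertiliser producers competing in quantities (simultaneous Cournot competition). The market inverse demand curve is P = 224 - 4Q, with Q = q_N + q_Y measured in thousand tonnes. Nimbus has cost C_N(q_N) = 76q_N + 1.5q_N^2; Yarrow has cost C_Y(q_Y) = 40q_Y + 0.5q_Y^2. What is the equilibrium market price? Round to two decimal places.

Nimbus's profit: π_N = (224 - 4Q)q_N - (76q_N + (3/2)q_N²). Setting ∂π_N/∂q_N = 0: 148 - 11q_N - 4(q_Y) = 0.
Yarrow's first-order condition: 184 - 9q_Y - 4(q_N) = 0.
Best responses: q_N = (148 - 4q_Y)/11, q_Y = (184 - 4q_N)/9.
Solving the pair: q_N = 596/83, q_Y = 1432/83.
Total output Q = 24.4337, so price P = 224 - 4·24.4337 = 126.2651.

126.27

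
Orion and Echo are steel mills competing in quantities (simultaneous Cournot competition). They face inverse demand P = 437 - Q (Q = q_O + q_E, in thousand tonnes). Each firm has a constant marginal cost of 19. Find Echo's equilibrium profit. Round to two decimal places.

19413.78

A representative firm's profit is π_i = q_i(437 - Q) - 19q_i.
First-order condition (treating rivals' output as given): 418 - 2q_i - q_j = 0.
With identical firms every q_j equals q_i, so q_j = q_i and 418 = 3q_i, giving q_i = 418/3.
Price P = 437 - 836/3 = 475/3.
Echo's profit: (475/3 - 19)·(418/3) = 19413.7778.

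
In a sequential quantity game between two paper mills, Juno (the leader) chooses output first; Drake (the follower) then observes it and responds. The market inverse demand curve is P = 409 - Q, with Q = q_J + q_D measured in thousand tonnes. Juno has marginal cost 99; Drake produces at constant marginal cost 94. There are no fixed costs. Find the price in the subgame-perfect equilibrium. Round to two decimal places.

The follower Drake best-responds to any q_J: π_D = (409 - Q)q_D - 94q_D.
Follower FOC: 315 - q_J - 2q_D = 0, so q_D(q_J) = (315 - q_J)/2.
The leader anticipates this reaction. Substituting into P = 409 - Q gives P = 503/2 - (1/2)q_J, so π_J = (503/2 - (1/2)q_J)q_J - 99q_J.
Maximising: ∂π_J/∂q_J = 305/2 - q_J = 0, giving q_J = 305/2.
Then q_D = (315 - 305/2)/2 = 325/4.
Total output Q = 935/4, so price P = 409 - 935/4 = 701/4.

175.25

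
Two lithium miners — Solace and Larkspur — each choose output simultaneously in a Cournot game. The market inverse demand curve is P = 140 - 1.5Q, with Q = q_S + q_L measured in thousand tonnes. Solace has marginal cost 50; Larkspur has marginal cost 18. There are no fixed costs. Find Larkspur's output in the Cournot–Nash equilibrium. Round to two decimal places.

34.22

Solace's profit: π_S = (140 - 1.5Q)q_S - (50q_S). Setting ∂π_S/∂q_S = 0: 90 - 3q_S - (3/2)(q_L) = 0.
Larkspur's first-order condition: 122 - 3q_L - (3/2)(q_S) = 0.
Best responses: q_S = (90 - (3/2)q_L)/3, q_L = (122 - (3/2)q_S)/3.
Substituting one into the other gives q_S = 116/9 and q_L = 308/9.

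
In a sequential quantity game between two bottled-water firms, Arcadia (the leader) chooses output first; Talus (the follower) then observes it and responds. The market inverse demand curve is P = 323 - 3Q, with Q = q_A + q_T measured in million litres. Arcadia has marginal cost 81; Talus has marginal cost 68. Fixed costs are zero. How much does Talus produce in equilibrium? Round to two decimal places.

23.42

The follower Talus best-responds to any q_A: π_T = (323 - 3Q)q_T - 68q_T.
∂π_T/∂q_T = 255 - 3q_A - 6q_T = 0 gives the reaction function q_T = (255 - 3q_A)/6.
Arcadia substitutes q_T(q_A) into its own profit: π_A = q_A(323 - 3q_A - (255 - 3q_A)/2) - 81q_A = (391/2 - (3/2)q_A)q_A - 81q_A.
The leader's first-order condition 229/2 - 3q_A = 0 yields q_A = 229/6.
Then q_T = (255 - 3·(229/6))/6 = 281/12.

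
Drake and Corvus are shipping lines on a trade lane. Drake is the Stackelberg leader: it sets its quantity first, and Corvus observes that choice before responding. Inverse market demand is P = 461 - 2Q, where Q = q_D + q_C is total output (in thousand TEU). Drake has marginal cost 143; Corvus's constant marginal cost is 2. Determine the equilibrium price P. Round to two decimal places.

187.25

The follower Corvus best-responds to any q_D: π_C = (461 - 2Q)q_C - 2q_C.
Setting the follower's marginal profit to zero, 459 - 2q_D - 4q_C = 0, i.e. q_C = (459 - 2q_D)/4.
The leader anticipates this reaction. Substituting into P = 461 - 2Q gives P = 463/2 - q_D, so π_D = (463/2 - q_D)q_D - 143q_D.
The leader's first-order condition 177/2 - 2q_D = 0 yields q_D = 177/4.
Then q_C = (459 - 2·(177/4))/4 = 741/8.
Total output Q = 1095/8, so price P = 461 - 2·(1095/8) = 749/4.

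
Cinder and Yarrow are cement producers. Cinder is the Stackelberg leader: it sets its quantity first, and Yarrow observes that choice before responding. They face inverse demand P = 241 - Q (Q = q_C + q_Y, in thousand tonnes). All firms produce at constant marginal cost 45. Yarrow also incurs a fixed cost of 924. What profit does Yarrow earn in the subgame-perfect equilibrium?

Solve by backward induction. Given q_C, the follower Yarrow maximises π_Y = (241 - q_C - q_Y)q_Y - 45q_Y.
∂π_Y/∂q_Y = 196 - q_C - 2q_Y = 0 gives the reaction function q_Y = (196 - q_C)/2.
The leader anticipates this reaction. Substituting into P = 241 - Q gives P = 143 - (1/2)q_C, so π_C = (143 - (1/2)q_C)q_C - 45q_C.
The leader's first-order condition 98 - q_C = 0 yields q_C = 98.
Then q_Y = (196 - 98)/2 = 49.
Price P = 241 - 147 = 94.
Yarrow's profit: (94 - 45)·49 - 924 = 1477.

1477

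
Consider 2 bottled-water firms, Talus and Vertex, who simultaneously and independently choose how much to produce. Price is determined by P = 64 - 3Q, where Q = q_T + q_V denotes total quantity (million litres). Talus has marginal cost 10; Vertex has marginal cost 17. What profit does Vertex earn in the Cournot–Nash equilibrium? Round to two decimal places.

Talus's profit: π_T = (64 - 3Q)q_T - (10q_T). Setting ∂π_T/∂q_T = 0: 54 - 6q_T - 3(q_V) = 0.
Vertex's first-order condition: 47 - 6q_V - 3(q_T) = 0.
Rearranging gives the reaction functions q_T = (54 - 3q_V)/6 and q_V = (47 - 3q_T)/6.
Solving the pair: q_T = 61/9, q_V = 40/9.
Price P = 64 - 3·(101/9) = 91/3.
Vertex's profit: (91/3 - 17)·(40/9) = 1600/27.

59.26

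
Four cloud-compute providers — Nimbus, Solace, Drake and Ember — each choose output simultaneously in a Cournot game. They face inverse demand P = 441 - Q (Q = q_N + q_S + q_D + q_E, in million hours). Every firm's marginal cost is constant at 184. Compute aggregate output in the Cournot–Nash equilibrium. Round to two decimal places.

Each firm earns π_i = (441 - Q)q_i - 184q_i.
First-order condition (treating rivals' output as given): 257 - 2q_i - Σ_{j≠i} q_j = 0.
With identical firms every q_j equals q_i, so Σ_{j≠i} q_j = 3q_i and 257 = 5q_i, giving q_i = 257/5.
Total output Q = 257/5 + 257/5 + 257/5 + 257/5 = 1028/5.

205.60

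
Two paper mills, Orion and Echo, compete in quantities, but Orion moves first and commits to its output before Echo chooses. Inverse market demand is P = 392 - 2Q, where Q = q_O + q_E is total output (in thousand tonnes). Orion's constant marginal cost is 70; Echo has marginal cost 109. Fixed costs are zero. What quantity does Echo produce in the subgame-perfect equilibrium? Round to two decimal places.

Solve by backward induction. Given q_O, the follower Echo maximises π_E = (392 - 2q_O - 2q_E)q_E - 109q_E.
∂π_E/∂q_E = 283 - 2q_O - 4q_E = 0 gives the reaction function q_E = (283 - 2q_O)/4.
The leader anticipates this reaction. Substituting into P = 392 - 2Q gives P = 501/2 - q_O, so π_O = (501/2 - q_O)q_O - 70q_O.
Maximising: ∂π_O/∂q_O = 361/2 - 2q_O = 0, giving q_O = 361/4.
Then q_E = (283 - 2·(361/4))/4 = 205/8.

25.63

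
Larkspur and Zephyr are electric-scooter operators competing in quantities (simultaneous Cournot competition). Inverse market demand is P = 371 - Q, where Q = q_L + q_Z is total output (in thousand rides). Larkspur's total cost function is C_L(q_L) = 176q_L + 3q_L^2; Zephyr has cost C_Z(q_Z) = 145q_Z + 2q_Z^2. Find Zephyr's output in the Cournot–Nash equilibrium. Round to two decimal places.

34.32

Larkspur's profit: π_L = (371 - Q)q_L - (176q_L + 3q_L²). Setting ∂π_L/∂q_L = 0: 195 - 8q_L - (q_Z) = 0.
Zephyr's first-order condition: 226 - 6q_Z - (q_L) = 0.
Best responses: q_L = (195 - q_Z)/8, q_Z = (226 - q_L)/6.
Solving the pair: q_L = 944/47, q_Z = 1613/47.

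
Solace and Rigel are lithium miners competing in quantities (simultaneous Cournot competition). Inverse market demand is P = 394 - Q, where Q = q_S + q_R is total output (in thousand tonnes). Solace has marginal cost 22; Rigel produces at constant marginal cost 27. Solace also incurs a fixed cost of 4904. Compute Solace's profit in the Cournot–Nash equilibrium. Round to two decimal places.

10888.11

Solace's profit: π_S = (394 - Q)q_S - (22q_S). Setting ∂π_S/∂q_S = 0: 372 - 2q_S - (q_R) = 0.
Rigel's profit: π_R = (394 - Q)q_R - (27q_R). Setting ∂π_R/∂q_R = 0: 367 - 2q_R - (q_S) = 0.
So q_S = (372 - q_R)/2 and q_R = (367 - q_S)/2.
Substituting one into the other gives q_S = 377/3 and q_R = 362/3.
Price P = 394 - 739/3 = 443/3.
Solace's profit: (443/3 - 22)·(377/3) - 4904 = 10888.1111.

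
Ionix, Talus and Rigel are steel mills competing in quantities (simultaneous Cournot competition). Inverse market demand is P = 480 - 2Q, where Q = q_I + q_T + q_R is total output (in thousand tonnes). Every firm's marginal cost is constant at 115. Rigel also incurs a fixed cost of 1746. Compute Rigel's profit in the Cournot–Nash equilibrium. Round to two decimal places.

2417.28

A representative firm's profit is π_i = q_i(480 - 2Q) - 115q_i.
Setting ∂π_i/∂q_i = 0 with rivals' quantities fixed: 365 - 4q_i - 2·Σ_{j≠i} q_j = 0.
By symmetry each firm produces the same amount; substituting Σ_{j≠i} q_j = 2q_i yields q_i = 365/8.
Price P = 480 - 2·(1095/8) = 825/4.
Rigel's profit: (825/4 - 115)·(365/8) - 1746 = 2417.2813.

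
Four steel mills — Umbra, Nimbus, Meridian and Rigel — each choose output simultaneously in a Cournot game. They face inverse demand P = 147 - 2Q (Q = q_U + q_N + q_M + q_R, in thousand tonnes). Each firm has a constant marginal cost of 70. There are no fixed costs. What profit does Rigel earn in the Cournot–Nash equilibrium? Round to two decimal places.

A representative firm's profit is π_i = q_i(147 - 2Q) - 70q_i.
First-order condition (treating rivals' output as given): 77 - 4q_i - 2·Σ_{j≠i} q_j = 0.
With identical firms every q_j equals q_i, so Σ_{j≠i} q_j = 3q_i and 77 = 10q_i, giving q_i = 77/10.
Price P = 147 - 2·(154/5) = 427/5.
Rigel's profit: (427/5 - 70)·(77/10) = 118.5800.

118.58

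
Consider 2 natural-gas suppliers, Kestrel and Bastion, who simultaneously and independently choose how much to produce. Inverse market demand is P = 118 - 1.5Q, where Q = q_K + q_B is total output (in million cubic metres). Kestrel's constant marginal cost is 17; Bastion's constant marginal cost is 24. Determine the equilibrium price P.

Kestrel's profit: π_K = (118 - 1.5Q)q_K - (17q_K). Setting ∂π_K/∂q_K = 0: 101 - 3q_K - (3/2)(q_B) = 0.
Bastion's first-order condition: 94 - 3q_B - (3/2)(q_K) = 0.
Rearranging gives the reaction functions q_K = (101 - (3/2)q_B)/3 and q_B = (94 - (3/2)q_K)/3.
Solving the pair: q_K = 24, q_B = 58/3.
Total output Q = 130/3, so price P = 118 - (3/2)·(130/3) = 53.

53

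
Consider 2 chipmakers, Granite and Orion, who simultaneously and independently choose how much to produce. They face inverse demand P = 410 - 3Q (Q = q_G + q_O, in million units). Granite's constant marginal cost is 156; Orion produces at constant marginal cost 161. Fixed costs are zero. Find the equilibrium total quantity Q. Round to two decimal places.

55.89

Granite's profit: π_G = (410 - 3Q)q_G - (156q_G). Setting ∂π_G/∂q_G = 0: 254 - 6q_G - 3(q_O) = 0.
Orion's first-order condition: 249 - 6q_O - 3(q_G) = 0.
So q_G = (254 - 3q_O)/6 and q_O = (249 - 3q_G)/6.
Substituting one into the other gives q_G = 259/9 and q_O = 244/9.
Total output Q = 259/9 + 244/9 = 503/9.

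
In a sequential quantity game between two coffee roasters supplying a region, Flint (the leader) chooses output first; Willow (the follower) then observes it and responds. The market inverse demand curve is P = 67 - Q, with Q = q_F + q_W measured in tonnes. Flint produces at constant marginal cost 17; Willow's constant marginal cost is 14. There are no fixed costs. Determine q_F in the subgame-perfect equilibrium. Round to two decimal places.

Solve by backward induction. Given q_F, the follower Willow maximises π_W = (67 - q_F - q_W)q_W - 14q_W.
∂π_W/∂q_W = 53 - q_F - 2q_W = 0 gives the reaction function q_W = (53 - q_F)/2.
The leader anticipates this reaction. Substituting into P = 67 - Q gives P = 81/2 - (1/2)q_F, so π_F = (81/2 - (1/2)q_F)q_F - 17q_F.
The leader's first-order condition 47/2 - q_F = 0 yields q_F = 47/2.
Then q_W = (53 - 47/2)/2 = 59/4.

23.50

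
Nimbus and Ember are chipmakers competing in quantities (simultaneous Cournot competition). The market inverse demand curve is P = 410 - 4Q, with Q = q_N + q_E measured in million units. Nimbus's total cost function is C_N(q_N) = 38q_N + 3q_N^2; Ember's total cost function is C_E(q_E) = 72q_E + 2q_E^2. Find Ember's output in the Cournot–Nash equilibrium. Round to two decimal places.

21.34

Nimbus's profit: π_N = (410 - 4Q)q_N - (38q_N + 3q_N²). Setting ∂π_N/∂q_N = 0: 372 - 14q_N - 4(q_E) = 0.
Ember's profit: π_E = (410 - 4Q)q_E - (72q_E + 2q_E²). Setting ∂π_E/∂q_E = 0: 338 - 12q_E - 4(q_N) = 0.
Rearranging gives the reaction functions q_N = (372 - 4q_E)/14 and q_E = (338 - 4q_N)/12.
Solving the pair: q_N = 389/19, q_E = 811/38.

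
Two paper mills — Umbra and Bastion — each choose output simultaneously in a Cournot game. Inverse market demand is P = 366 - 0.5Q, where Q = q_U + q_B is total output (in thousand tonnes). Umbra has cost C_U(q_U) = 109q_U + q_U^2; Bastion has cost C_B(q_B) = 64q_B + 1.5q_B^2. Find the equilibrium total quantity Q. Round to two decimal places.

140.81

Umbra's profit: π_U = (366 - 0.5Q)q_U - (109q_U + q_U²). Setting ∂π_U/∂q_U = 0: 257 - 3q_U - (1/2)(q_B) = 0.
Bastion's first-order condition: 302 - 4q_B - (1/2)(q_U) = 0.
Best responses: q_U = (257 - (1/2)q_B)/3, q_B = (302 - (1/2)q_U)/4.
Substituting one into the other gives q_U = 74.6383 and q_B = 66.1702.
Total output Q = 74.6383 + 66.1702 = 140.8085.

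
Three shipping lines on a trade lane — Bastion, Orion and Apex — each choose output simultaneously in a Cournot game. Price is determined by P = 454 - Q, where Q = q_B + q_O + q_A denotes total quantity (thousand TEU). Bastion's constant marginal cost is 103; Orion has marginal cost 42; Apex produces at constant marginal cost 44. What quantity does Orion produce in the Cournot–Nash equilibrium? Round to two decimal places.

Bastion's profit: π_B = (454 - Q)q_B - (103q_B). Setting ∂π_B/∂q_B = 0: 351 - 2q_B - (q_O + q_A) = 0.
Orion's first-order condition: 412 - 2q_O - (q_B + q_A) = 0.
Apex's first-order condition: 410 - 2q_A - (q_B + q_O) = 0.
Adding the 3 conditions: 1173 − 2Q − 2Q = 0, i.e. Q = 1173/4.
Back-substituting: q_B = (351 − 1173/4) = 231/4, q_O = (412 − 1173/4) = 475/4, q_A = (410 − 1173/4) = 467/4.

118.75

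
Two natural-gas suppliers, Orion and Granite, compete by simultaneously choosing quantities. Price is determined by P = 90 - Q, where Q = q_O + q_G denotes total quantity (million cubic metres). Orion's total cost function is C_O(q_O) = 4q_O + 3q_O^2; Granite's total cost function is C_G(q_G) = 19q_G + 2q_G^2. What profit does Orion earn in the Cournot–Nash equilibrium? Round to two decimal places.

358.58

Orion's profit: π_O = (90 - Q)q_O - (4q_O + 3q_O²). Setting ∂π_O/∂q_O = 0: 86 - 8q_O - (q_G) = 0.
Granite's first-order condition: 71 - 6q_G - (q_O) = 0.
Rearranging gives the reaction functions q_O = (86 - q_G)/8 and q_G = (71 - q_O)/6.
Solving the pair: q_O = 445/47, q_G = 482/47.
Price P = 90 - 927/47 = 70.2766.
Orion's profit: 70.2766·(445/47) - 4·(445/47) - 3(445/47)² = 358.5785.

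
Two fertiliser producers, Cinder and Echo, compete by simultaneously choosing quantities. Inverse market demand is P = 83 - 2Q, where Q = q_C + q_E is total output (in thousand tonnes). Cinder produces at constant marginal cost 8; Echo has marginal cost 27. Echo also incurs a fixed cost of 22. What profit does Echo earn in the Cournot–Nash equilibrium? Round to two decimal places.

Cinder's profit: π_C = (83 - 2Q)q_C - (8q_C). Setting ∂π_C/∂q_C = 0: 75 - 4q_C - 2(q_E) = 0.
Echo's first-order condition: 56 - 4q_E - 2(q_C) = 0.
Rearranging gives the reaction functions q_C = (75 - 2q_E)/4 and q_E = (56 - 2q_C)/4.
Substituting one into the other gives q_C = 47/3 and q_E = 37/6.
Price P = 83 - 2·(131/6) = 118/3.
Echo's profit: (118/3 - 27)·(37/6) - 22 = 973/18.

54.06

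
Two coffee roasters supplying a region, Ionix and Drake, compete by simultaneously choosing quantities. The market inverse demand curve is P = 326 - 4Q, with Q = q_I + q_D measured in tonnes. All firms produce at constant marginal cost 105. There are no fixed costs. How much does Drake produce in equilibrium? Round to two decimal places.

Each firm earns π_i = (326 - 4Q)q_i - 105q_i.
First-order condition (treating rivals' output as given): 221 - 8q_i - 4q_j = 0.
With identical firms every q_j equals q_i, so q_j = q_i and 221 = 12q_i, giving q_i = 221/12.

18.42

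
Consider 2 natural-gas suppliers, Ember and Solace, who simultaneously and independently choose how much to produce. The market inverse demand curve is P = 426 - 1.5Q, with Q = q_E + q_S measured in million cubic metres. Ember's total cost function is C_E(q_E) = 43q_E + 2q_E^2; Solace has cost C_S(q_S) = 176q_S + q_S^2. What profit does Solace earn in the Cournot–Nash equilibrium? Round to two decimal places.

Ember's profit: π_E = (426 - 1.5Q)q_E - (43q_E + 2q_E²). Setting ∂π_E/∂q_E = 0: 383 - 7q_E - (3/2)(q_S) = 0.
Solace's first-order condition: 250 - 5q_S - (3/2)(q_E) = 0.
Best responses: q_E = (383 - (3/2)q_S)/7, q_S = (250 - (3/2)q_E)/5.
Solving the pair: q_E = 47.0229, q_S = 35.8931.
Price P = 426 - (3/2)·82.9160 = 301.6260.
Solace's profit: 301.6260·35.8931 - 176·35.8931 - 35.8931² = 3220.7919.

3220.79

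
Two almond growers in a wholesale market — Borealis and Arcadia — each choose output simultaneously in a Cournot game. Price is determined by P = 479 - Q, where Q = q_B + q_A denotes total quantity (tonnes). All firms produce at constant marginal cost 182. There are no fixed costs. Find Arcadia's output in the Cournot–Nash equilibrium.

Each firm earns π_i = (479 - Q)q_i - 182q_i.
First-order condition (treating rivals' output as given): 297 - 2q_i - q_j = 0.
With identical firms every q_j equals q_i, so q_j = q_i and 297 = 3q_i, giving q_i = 99.

99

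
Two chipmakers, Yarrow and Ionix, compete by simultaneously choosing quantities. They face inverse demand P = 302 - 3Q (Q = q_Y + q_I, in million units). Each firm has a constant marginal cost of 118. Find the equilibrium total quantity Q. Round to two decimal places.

40.89

Each firm earns π_i = (302 - 3Q)q_i - 118q_i.
First-order condition (treating rivals' output as given): 184 - 6q_i - 3q_j = 0.
By symmetry each firm produces the same amount; substituting q_j = q_i yields q_i = 184/9.
Total output Q = 184/9 + 184/9 = 368/9.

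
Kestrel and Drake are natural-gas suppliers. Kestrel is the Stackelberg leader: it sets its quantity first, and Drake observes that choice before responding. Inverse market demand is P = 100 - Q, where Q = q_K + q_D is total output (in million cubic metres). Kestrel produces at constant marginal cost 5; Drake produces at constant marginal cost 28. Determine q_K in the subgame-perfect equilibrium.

59

Solve by backward induction. Given q_K, the follower Drake maximises π_D = (100 - q_K - q_D)q_D - 28q_D.
∂π_D/∂q_D = 72 - q_K - 2q_D = 0 gives the reaction function q_D = (72 - q_K)/2.
The leader anticipates this reaction. Substituting into P = 100 - Q gives P = 64 - (1/2)q_K, so π_K = (64 - (1/2)q_K)q_K - 5q_K.
Leader FOC: 59 - q_K = 0, so q_K = 59.
Then q_D = (72 - 59)/2 = 13/2.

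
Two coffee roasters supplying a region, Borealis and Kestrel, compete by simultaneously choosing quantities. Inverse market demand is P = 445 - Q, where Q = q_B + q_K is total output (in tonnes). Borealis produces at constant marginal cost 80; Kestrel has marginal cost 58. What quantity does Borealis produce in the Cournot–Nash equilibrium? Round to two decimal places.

Borealis's profit: π_B = (445 - Q)q_B - (80q_B). Setting ∂π_B/∂q_B = 0: 365 - 2q_B - (q_K) = 0.
Kestrel's first-order condition: 387 - 2q_K - (q_B) = 0.
So q_B = (365 - q_K)/2 and q_K = (387 - q_B)/2.
Solving the pair: q_B = 343/3, q_K = 409/3.

114.33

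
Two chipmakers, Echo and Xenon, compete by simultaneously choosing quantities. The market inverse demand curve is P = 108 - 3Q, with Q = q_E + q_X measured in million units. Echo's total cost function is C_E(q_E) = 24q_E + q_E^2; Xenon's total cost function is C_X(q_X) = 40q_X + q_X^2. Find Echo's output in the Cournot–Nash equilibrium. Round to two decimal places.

Echo's profit: π_E = (108 - 3Q)q_E - (24q_E + q_E²). Setting ∂π_E/∂q_E = 0: 84 - 8q_E - 3(q_X) = 0.
Xenon's first-order condition: 68 - 8q_X - 3(q_E) = 0.
Rearranging gives the reaction functions q_E = (84 - 3q_X)/8 and q_X = (68 - 3q_E)/8.
Substituting one into the other gives q_E = 468/55 and q_X = 292/55.

8.51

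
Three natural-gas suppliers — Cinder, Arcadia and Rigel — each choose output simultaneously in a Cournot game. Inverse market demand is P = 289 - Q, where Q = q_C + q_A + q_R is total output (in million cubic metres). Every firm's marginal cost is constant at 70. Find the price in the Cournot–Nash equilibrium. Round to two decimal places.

A representative firm's profit is π_i = q_i(289 - Q) - 70q_i.
First-order condition (treating rivals' output as given): 219 - 2q_i - Σ_{j≠i} q_j = 0.
By symmetry each firm produces the same amount; substituting Σ_{j≠i} q_j = 2q_i yields q_i = 219/4.
Total output Q = 657/4, so price P = 289 - 657/4 = 499/4.

124.75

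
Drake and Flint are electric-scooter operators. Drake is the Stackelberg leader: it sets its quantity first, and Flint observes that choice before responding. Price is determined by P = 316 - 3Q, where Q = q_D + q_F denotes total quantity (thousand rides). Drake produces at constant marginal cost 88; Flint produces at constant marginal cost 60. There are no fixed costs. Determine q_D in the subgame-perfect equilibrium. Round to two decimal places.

Solve by backward induction. Given q_D, the follower Flint maximises π_F = (316 - 3q_D - 3q_F)q_F - 60q_F.
Setting the follower's marginal profit to zero, 256 - 3q_D - 6q_F = 0, i.e. q_F = (256 - 3q_D)/6.
Drake substitutes q_F(q_D) into its own profit: π_D = q_D(316 - 3q_D - (256 - 3q_D)/2) - 88q_D = (188 - (3/2)q_D)q_D - 88q_D.
The leader's first-order condition 100 - 3q_D = 0 yields q_D = 100/3.
Then q_F = (256 - 3·(100/3))/6 = 26.

33.33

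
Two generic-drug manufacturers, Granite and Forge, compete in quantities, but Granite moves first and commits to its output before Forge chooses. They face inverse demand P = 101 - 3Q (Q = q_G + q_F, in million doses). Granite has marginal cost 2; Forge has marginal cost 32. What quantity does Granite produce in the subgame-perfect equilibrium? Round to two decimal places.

21.50

The follower Forge best-responds to any q_G: π_F = (101 - 3Q)q_F - 32q_F.
Setting the follower's marginal profit to zero, 69 - 3q_G - 6q_F = 0, i.e. q_F = (69 - 3q_G)/6.
Granite substitutes q_F(q_G) into its own profit: π_G = q_G(101 - 3q_G - (69 - 3q_G)/2) - 2q_G = (133/2 - (3/2)q_G)q_G - 2q_G.
Maximising: ∂π_G/∂q_G = 129/2 - 3q_G = 0, giving q_G = 43/2.
Then q_F = (69 - 3·(43/2))/6 = 3/4.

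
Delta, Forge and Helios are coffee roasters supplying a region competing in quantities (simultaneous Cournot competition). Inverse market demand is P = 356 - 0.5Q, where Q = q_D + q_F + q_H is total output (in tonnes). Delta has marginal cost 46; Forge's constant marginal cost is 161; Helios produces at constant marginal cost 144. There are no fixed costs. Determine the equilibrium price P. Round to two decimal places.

Delta's profit: π_D = (356 - 0.5Q)q_D - (46q_D). Setting ∂π_D/∂q_D = 0: 310 - q_D - (1/2)(q_F + q_H) = 0.
Forge's profit: π_F = (356 - 0.5Q)q_F - (161q_F). Setting ∂π_F/∂q_F = 0: 195 - q_F - (1/2)(q_D + q_H) = 0.
Helios's first-order condition: 212 - q_H - (1/2)(q_D + q_F) = 0.
Adding the 3 first-order conditions: 717 − 2Q = 0, so Q = 717/2.
Back-substituting: q_D = (310 − 717/4)/(1/2) = 523/2, q_F = (195 − 717/4)/(1/2) = 63/2, q_H = (212 − 717/4)/(1/2) = 131/2.
Total output Q = 717/2, so price P = 356 - (1/2)·(717/2) = 707/4.

176.75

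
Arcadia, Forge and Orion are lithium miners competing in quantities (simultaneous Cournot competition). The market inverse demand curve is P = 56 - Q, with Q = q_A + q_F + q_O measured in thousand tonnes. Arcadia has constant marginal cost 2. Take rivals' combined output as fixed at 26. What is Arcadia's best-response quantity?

14

With rivals' combined output fixed at 26, Arcadia's profit is π_A = (56 - 26 - q_A)q_A - (2q_A) = (30 - q_A)q_A - (2q_A).
∂π_A/∂q_A = 28 - 2q_A = 0, so q_A = 14.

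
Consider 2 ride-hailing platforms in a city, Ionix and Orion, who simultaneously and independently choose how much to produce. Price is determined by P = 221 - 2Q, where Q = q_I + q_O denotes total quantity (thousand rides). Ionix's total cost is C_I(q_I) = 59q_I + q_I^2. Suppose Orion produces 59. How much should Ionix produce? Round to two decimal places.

With the rival's output fixed at 59, Ionix's profit is π_I = (221 - 2·59 - 2q_I)q_I - (59q_I + q_I²) = (103 - 2q_I)q_I - (59q_I + q_I²).
∂π_I/∂q_I = 44 - 6q_I = 0, so q_I = 22/3.

7.33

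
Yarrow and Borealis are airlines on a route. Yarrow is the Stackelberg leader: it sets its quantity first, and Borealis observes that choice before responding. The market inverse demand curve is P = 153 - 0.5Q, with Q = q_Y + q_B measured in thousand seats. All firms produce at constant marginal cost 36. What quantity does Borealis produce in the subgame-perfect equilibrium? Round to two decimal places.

The follower Borealis best-responds to any q_Y: π_B = (153 - 0.5Q)q_B - 36q_B.
Follower FOC: 117 - (1/2)q_Y - q_B = 0, so q_B(q_Y) = (117 - (1/2)q_Y).
The leader anticipates this reaction. Substituting into P = 153 - 0.5Q gives P = 189/2 - (1/4)q_Y, so π_Y = (189/2 - (1/4)q_Y)q_Y - 36q_Y.
Leader FOC: 117/2 - (1/2)q_Y = 0, so q_Y = 117.
Then q_B = (117 - (1/2)·117) = 117/2.

58.50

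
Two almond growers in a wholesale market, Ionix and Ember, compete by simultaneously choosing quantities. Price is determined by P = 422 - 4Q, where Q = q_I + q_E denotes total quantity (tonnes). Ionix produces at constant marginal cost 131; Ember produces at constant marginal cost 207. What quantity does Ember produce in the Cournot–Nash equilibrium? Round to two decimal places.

Ionix's profit: π_I = (422 - 4Q)q_I - (131q_I). Setting ∂π_I/∂q_I = 0: 291 - 8q_I - 4(q_E) = 0.
Ember's profit: π_E = (422 - 4Q)q_E - (207q_E). Setting ∂π_E/∂q_E = 0: 215 - 8q_E - 4(q_I) = 0.
Rearranging gives the reaction functions q_I = (291 - 4q_E)/8 and q_E = (215 - 4q_I)/8.
Substituting one into the other gives q_I = 367/12 and q_E = 139/12.

11.58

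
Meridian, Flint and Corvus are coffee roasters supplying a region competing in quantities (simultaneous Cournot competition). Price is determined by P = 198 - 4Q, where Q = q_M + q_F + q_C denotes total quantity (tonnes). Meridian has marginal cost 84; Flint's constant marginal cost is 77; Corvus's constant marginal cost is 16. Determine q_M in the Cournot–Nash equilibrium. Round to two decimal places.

Meridian's profit: π_M = (198 - 4Q)q_M - (84q_M). Setting ∂π_M/∂q_M = 0: 114 - 8q_M - 4(q_F + q_C) = 0.
Flint's profit: π_F = (198 - 4Q)q_F - (77q_F). Setting ∂π_F/∂q_F = 0: 121 - 8q_F - 4(q_M + q_C) = 0.
Corvus's profit: π_C = (198 - 4Q)q_C - (16q_C). Setting ∂π_C/∂q_C = 0: 182 - 8q_C - 4(q_M + q_F) = 0.
Adding the 3 first-order conditions: 417 − 16Q = 0, so Q = 417/16.
Back-substituting: q_M = (114 − 417/4)/4 = 39/16, q_F = (121 − 417/4)/4 = 67/16, q_C = (182 − 417/4)/4 = 311/16.

2.44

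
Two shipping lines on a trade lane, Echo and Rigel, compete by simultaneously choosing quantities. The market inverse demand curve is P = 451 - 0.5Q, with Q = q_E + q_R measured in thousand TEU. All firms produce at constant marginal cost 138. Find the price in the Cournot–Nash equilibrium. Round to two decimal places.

242.33

A representative firm's profit is π_i = q_i(451 - 0.5Q) - 138q_i.
Setting ∂π_i/∂q_i = 0 with rivals' quantities fixed: 313 - q_i - (1/2)q_j = 0.
With identical firms every q_j equals q_i, so q_j = q_i and 313 = (3/2)q_i, giving q_i = 626/3.
Total output Q = 1252/3, so price P = 451 - (1/2)·(1252/3) = 727/3.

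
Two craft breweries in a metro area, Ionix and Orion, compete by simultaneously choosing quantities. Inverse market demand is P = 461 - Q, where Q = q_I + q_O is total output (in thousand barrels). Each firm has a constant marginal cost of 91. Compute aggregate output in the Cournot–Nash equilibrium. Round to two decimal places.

246.67

A representative firm's profit is π_i = q_i(461 - Q) - 91q_i.
Setting ∂π_i/∂q_i = 0 with rivals' quantities fixed: 370 - 2q_i - q_j = 0.
With identical firms every q_j equals q_i, so q_j = q_i and 370 = 3q_i, giving q_i = 370/3.
Total output Q = 370/3 + 370/3 = 740/3.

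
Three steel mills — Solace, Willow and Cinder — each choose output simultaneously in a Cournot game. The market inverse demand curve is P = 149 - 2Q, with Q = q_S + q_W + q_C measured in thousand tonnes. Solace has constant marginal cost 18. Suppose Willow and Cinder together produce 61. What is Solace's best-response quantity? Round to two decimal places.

2.25

With rivals' combined output fixed at 61, Solace's profit is π_S = (149 - 2·61 - 2q_S)q_S - (18q_S) = (27 - 2q_S)q_S - (18q_S).
∂π_S/∂q_S = 9 - 4q_S = 0, so q_S = 9/4.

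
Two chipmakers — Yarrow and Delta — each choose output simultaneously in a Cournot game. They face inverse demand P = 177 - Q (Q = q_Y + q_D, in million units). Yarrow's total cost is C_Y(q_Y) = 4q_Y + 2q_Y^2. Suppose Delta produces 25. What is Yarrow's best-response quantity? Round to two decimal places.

With the rival's output fixed at 25, Yarrow's profit is π_Y = (177 - 25 - q_Y)q_Y - (4q_Y + 2q_Y²) = (152 - q_Y)q_Y - (4q_Y + 2q_Y²).
∂π_Y/∂q_Y = 148 - 6q_Y = 0, so q_Y = 74/3.

24.67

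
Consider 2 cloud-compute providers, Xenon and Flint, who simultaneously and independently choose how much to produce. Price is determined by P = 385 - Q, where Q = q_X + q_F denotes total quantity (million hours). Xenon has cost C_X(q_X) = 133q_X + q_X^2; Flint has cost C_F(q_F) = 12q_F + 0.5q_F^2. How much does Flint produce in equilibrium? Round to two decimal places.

Xenon's profit: π_X = (385 - Q)q_X - (133q_X + q_X²). Setting ∂π_X/∂q_X = 0: 252 - 4q_X - (q_F) = 0.
Flint's first-order condition: 373 - 3q_F - (q_X) = 0.
Best responses: q_X = (252 - q_F)/4, q_F = (373 - q_X)/3.
Solving the pair: q_X = 383/11, q_F = 1240/11.

112.73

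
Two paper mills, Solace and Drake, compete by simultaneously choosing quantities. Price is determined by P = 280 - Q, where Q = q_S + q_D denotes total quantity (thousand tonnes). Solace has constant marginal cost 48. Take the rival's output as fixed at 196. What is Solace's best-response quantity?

With the rival's output fixed at 196, Solace's profit is π_S = (280 - 196 - q_S)q_S - (48q_S) = (84 - q_S)q_S - (48q_S).
∂π_S/∂q_S = 36 - 2q_S = 0, so q_S = 18.

18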